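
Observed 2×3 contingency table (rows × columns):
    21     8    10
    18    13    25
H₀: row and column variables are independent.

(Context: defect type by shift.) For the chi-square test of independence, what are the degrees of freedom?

degrees of freedom = 2

df = (r−1)(c−1) = (2−1)·(3−1) = 2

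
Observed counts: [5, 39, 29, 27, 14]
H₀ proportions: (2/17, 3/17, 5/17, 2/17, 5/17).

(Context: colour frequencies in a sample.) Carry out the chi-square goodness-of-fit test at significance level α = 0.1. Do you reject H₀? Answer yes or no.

n = 114; E_i = n·p_i = [13.41, 20.12, 33.53, 13.41, 33.53]
χ² = (5−13.41)²/13.41 + (39−20.12)²/20.12 + (29−33.53)²/33.53 + (27−13.41)²/13.41 + (14−33.53)²/33.53 = 48.7526
df = 4
p-value (upper-tail) = 0.00000
At α=0.1: p < α → reject H₀

reject H₀: yes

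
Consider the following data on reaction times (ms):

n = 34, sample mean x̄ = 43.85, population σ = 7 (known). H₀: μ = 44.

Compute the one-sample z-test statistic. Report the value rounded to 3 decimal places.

SE = σ/√n = 7/√34 = 1.2005
z = (x̄−μ₀)/SE = (43.85−44)/1.2005 = -0.1249

test statistic = -0.125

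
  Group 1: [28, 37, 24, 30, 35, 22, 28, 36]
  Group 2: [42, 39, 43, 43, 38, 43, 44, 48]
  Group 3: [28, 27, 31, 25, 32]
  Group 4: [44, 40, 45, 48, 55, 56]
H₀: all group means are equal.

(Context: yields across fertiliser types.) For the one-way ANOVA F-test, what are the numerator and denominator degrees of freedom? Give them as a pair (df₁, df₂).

degrees of freedom = [3, 23]

k = 4 groups, N = 27 total
df = (k−1, N−k) = (4−1, 27−4) = (3, 23)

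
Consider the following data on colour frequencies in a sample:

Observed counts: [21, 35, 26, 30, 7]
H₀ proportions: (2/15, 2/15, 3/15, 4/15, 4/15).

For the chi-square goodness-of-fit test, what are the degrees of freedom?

df = k − 1 = 5 − 1 = 4

degrees of freedom = 4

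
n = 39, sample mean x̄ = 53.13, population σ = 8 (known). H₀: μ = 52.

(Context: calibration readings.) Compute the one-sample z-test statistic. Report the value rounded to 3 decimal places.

test statistic = 0.882

SE = σ/√n = 8/√39 = 1.2810
z = (x̄−μ₀)/SE = (53.13−52)/1.2810 = 0.8821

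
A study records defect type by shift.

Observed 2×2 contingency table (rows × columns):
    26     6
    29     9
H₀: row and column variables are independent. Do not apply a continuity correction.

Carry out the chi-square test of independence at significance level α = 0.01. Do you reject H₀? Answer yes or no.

Row totals [32, 38], col totals [55, 15], n=70
χ² = (26−25.14)²/25.14 + (6−6.86)²/6.86 + (29−29.86)²/29.86 + (9−8.14)²/8.14 = 0.2512
df = 1
p-value (upper-tail) = 0.61623
At α=0.01: p ≥ α → fail to reject H₀

reject H₀: no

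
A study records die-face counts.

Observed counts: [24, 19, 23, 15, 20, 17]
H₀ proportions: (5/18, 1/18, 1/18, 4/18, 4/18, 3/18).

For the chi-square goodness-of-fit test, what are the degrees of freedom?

degrees of freedom = 5

df = k − 1 = 6 − 1 = 5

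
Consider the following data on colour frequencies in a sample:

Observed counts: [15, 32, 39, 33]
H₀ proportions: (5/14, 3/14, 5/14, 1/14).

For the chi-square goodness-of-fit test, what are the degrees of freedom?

degrees of freedom = 3

df = k − 1 = 4 − 1 = 3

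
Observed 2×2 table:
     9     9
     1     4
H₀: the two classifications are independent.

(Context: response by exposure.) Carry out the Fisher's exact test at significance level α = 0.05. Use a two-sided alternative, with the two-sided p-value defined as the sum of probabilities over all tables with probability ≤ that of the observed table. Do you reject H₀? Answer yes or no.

reject H₀: no

Margins: r₁=18, r₂=5, c₁=10, c₂=13, n=23
p_obs = C(18,9)·C(5,1)/C(23,10); sum pmf over tables with pmf ≤ p_obs
p-value (two-sided) = 0.33936
At α=0.05: p ≥ α → fail to reject H₀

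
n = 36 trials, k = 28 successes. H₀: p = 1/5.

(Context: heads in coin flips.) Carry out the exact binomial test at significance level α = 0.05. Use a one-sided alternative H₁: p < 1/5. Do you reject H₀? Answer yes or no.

Exact binomial: n=36, k=28, p₀=1/5=0.2000
P(X≤28) from Σ C(n,i)·p₀^i·(1−p₀)^(n−i)
p-value (one-sided, H₁ less) = 1.00000
At α=0.05: p ≥ α → fail to reject H₀

reject H₀: no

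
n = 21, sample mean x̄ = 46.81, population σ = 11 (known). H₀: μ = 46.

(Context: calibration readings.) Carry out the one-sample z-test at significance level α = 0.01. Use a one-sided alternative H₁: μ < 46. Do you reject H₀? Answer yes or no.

reject H₀: no

SE = σ/√n = 11/√21 = 2.4004
z = (x̄−μ₀)/SE = (46.81−46)/2.4004 = 0.3374
p-value (one-sided, H₁ less) = 0.63211
At α=0.01: p ≥ α → fail to reject H₀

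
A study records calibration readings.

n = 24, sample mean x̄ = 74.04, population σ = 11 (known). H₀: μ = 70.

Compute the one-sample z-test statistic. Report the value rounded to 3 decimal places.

SE = σ/√n = 11/√24 = 2.2454
z = (x̄−μ₀)/SE = (74.04−70)/2.2454 = 1.7993

test statistic = 1.799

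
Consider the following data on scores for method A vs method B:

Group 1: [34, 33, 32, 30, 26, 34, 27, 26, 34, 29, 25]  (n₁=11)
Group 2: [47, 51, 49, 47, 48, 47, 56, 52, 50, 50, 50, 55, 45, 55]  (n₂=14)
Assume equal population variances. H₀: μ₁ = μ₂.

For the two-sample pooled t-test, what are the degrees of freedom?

degrees of freedom = 23

df = n₁ + n₂ − 2 = 11 + 14 − 2 = 23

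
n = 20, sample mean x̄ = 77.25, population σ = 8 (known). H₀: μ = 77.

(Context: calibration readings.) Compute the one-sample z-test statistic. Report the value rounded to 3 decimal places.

test statistic = 0.140

SE = σ/√n = 8/√20 = 1.7889
z = (x̄−μ₀)/SE = (77.25−77)/1.7889 = 0.1398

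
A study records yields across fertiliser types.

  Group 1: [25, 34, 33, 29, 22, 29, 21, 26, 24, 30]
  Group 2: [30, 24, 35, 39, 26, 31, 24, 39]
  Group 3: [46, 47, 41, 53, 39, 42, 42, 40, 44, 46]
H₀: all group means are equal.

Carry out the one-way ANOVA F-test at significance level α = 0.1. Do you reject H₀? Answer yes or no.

reject H₀: yes

Group means [27.30, 31.00, 44.00], grand mean 34.321
SSB = Σnᵢ(x̄ᵢ−x̄)² = 1518.007; SSW = ΣΣ(x−x̄ᵢ)² = 600.100
MSB = 1518.007/2 = 759.0036; MSW = 600.100/25 = 24.0040
F = MSB/MSW = 31.6199
df = (2, 25)
p-value (upper-tail) = 0.00000
At α=0.1: p < α → reject H₀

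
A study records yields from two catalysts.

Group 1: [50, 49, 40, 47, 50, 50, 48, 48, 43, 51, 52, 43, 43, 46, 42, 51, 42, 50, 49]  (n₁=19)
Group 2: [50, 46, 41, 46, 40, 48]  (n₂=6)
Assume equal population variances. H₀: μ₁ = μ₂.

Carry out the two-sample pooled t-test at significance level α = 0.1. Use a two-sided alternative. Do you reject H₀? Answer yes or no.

reject H₀: no

x̄₁=47.053, s₁=3.734, n₁=19
x̄₂=45.167, s₂=3.920, n₂=6
s_p² = [18·3.734² + 5·3.920²]/23 = 14.2513
SE = √(s_p²·(1/19+1/6)) = 1.7678
t = (47.053−45.167)/1.7678 = 1.0668
df = 23
p-value (two-sided) = 0.29713
At α=0.1: p ≥ α → fail to reject H₀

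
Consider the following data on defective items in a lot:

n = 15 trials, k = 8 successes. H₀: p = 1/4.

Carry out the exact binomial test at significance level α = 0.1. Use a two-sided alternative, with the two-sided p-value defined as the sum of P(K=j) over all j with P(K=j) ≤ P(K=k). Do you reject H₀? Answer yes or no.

reject H₀: yes

Exact binomial: n=15, k=8, p₀=1/4=0.2500
P(X=j) = C(n,j)·p₀^j·(1−p₀)^(n−j); p = Σ P(X=j) over j with P(X=j) ≤ P(X=8)
p-value (two-sided) = 0.01730
At α=0.1: p < α → reject H₀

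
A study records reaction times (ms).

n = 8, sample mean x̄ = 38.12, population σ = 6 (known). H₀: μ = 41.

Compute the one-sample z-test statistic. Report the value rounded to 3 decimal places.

test statistic = -1.358

SE = σ/√n = 6/√8 = 2.1213
z = (x̄−μ₀)/SE = (38.12−41)/2.1213 = -1.3576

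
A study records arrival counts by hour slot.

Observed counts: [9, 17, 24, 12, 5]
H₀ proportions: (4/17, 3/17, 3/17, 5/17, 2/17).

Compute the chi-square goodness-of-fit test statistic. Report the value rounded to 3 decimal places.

n = 67; E_i = n·p_i = [15.76, 11.82, 11.82, 19.71, 7.88]
χ² = (9−15.76)²/15.76 + (17−11.82)²/11.82 + (24−11.82)²/11.82 + (12−19.71)²/19.71 + (5−7.88)²/7.88 = 21.7764
df = 4

test statistic = 21.776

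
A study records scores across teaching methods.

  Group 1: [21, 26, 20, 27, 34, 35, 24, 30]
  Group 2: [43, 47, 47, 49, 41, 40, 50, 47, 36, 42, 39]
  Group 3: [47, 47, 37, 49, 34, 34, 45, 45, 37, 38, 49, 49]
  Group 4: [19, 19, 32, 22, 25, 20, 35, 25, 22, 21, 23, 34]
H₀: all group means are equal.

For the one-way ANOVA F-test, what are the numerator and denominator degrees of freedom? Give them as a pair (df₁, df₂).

k = 4 groups, N = 43 total
df = (k−1, N−k) = (4−1, 43−4) = (3, 39)

degrees of freedom = [3, 39]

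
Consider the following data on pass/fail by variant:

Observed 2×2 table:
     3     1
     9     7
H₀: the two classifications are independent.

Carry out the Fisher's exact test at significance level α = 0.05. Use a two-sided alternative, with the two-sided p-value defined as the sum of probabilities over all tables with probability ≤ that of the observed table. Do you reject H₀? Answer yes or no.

reject H₀: no

Margins: r₁=4, r₂=16, c₁=12, c₂=8, n=20
p_obs = C(4,3)·C(16,9)/C(20,12); sum pmf over tables with pmf ≤ p_obs
p-value (two-sided) = 0.61858
At α=0.05: p ≥ α → fail to reject H₀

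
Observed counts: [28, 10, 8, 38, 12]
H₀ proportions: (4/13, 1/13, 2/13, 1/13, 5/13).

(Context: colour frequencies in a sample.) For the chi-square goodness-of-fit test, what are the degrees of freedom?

degrees of freedom = 4

df = k − 1 = 5 − 1 = 4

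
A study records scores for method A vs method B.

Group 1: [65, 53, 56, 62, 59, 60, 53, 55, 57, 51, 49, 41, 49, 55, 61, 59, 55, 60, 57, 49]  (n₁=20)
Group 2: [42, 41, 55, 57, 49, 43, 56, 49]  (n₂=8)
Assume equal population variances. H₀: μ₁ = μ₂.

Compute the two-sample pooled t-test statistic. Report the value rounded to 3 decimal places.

x̄₁=55.300, s₁=5.630, n₁=20
x̄₂=49.000, s₂=6.525, n₂=8
s_p² = [19·5.630² + 7·6.525²]/26 = 34.6231
SE = √(s_p²·(1/20+1/8)) = 2.4615
t = (55.300−49.000)/2.4615 = 2.5594
df = 26

test statistic = 2.559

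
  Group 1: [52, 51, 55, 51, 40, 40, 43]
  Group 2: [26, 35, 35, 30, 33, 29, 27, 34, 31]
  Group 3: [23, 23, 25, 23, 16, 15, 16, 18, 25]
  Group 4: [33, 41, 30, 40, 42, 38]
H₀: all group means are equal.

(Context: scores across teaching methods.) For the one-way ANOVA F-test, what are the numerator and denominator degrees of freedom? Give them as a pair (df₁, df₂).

degrees of freedom = [3, 27]

k = 4 groups, N = 31 total
df = (k−1, N−k) = (4−1, 31−4) = (3, 27)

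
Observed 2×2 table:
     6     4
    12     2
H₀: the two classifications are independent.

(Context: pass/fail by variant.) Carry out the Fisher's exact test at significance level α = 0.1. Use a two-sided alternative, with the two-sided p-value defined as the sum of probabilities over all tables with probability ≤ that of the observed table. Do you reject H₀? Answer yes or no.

reject H₀: no

Margins: r₁=10, r₂=14, c₁=18, c₂=6, n=24
p_obs = C(10,6)·C(14,12)/C(24,18); sum pmf over tables with pmf ≤ p_obs
p-value (two-sided) = 0.19206
At α=0.1: p ≥ α → fail to reject H₀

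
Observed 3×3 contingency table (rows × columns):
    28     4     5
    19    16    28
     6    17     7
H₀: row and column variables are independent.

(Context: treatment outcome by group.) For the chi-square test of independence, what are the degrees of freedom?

df = (r−1)(c−1) = (3−1)·(3−1) = 4

degrees of freedom = 4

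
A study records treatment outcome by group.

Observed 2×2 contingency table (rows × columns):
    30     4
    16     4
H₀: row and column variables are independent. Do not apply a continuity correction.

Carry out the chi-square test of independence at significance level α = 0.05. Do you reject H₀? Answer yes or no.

reject H₀: no

Row totals [34, 20], col totals [46, 8], n=54
χ² = (30−28.96)²/28.96 + (4−5.04)²/5.04 + (16−17.04)²/17.04 + (4−2.96)²/2.96 = 0.6767
df = 1
p-value (upper-tail) = 0.41072
At α=0.05: p ≥ α → fail to reject H₀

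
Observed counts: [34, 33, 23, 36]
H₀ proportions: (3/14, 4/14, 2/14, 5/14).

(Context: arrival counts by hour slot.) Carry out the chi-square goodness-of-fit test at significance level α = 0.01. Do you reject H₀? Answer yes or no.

n = 126; E_i = n·p_i = [27.00, 36.00, 18.00, 45.00]
χ² = (34−27.00)²/27.00 + (33−36.00)²/36.00 + (23−18.00)²/18.00 + (36−45.00)²/45.00 = 5.2537
df = 3
p-value (upper-tail) = 0.15413
At α=0.01: p ≥ α → fail to reject H₀

reject H₀: no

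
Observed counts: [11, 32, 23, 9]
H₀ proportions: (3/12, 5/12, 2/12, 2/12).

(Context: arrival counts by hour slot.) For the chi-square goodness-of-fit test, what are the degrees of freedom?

degrees of freedom = 3

df = k − 1 = 4 − 1 = 3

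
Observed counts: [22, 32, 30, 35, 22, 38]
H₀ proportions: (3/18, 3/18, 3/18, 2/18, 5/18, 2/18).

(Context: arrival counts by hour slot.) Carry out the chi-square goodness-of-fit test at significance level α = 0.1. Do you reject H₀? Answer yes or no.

n = 179; E_i = n·p_i = [29.83, 29.83, 29.83, 19.89, 49.72, 19.89]
χ² = (22−29.83)²/29.83 + (32−29.83)²/29.83 + (30−29.83)²/29.83 + (35−19.89)²/19.89 + (22−49.72)²/49.72 + (38−19.89)²/19.89 = 45.6447
df = 5
p-value (upper-tail) = 0.00000
At α=0.1: p < α → reject H₀

reject H₀: yes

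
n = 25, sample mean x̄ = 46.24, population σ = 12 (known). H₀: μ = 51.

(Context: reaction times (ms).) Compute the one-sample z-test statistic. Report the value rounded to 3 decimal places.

test statistic = -1.983

SE = σ/√n = 12/√25 = 2.4000
z = (x̄−μ₀)/SE = (46.24−51)/2.4000 = -1.9833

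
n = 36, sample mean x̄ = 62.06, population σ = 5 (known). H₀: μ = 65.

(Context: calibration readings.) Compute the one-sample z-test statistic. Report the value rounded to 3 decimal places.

test statistic = -3.528

SE = σ/√n = 5/√36 = 0.8333
z = (x̄−μ₀)/SE = (62.06−65)/0.8333 = -3.5280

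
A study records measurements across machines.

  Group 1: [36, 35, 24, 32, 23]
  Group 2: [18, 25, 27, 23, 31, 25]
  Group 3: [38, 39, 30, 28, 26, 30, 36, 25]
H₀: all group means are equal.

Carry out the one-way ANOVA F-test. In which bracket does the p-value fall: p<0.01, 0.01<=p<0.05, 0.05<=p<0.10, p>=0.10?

Group means [30.00, 24.83, 31.50], grand mean 29.000
SSB = Σnᵢ(x̄ᵢ−x̄)² = 159.167; SSW = ΣΣ(x−x̄ᵢ)² = 450.833
MSB = 159.167/2 = 79.5833; MSW = 450.833/16 = 28.1771
F = MSB/MSW = 2.8244
df = (2, 16)
p-value (upper-tail) = 0.08902
→ bracket: 0.05<=p<0.10

p-value bracket: 0.05<=p<0.10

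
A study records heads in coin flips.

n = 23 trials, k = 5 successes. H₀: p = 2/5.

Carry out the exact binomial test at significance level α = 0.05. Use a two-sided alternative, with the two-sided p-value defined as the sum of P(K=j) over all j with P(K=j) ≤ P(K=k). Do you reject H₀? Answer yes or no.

Exact binomial: n=23, k=5, p₀=2/5=0.4000
P(X=j) = C(n,j)·p₀^j·(1−p₀)^(n−j); p = Σ P(X=j) over j with P(X=j) ≤ P(X=5)
p-value (two-sided) = 0.08889
At α=0.05: p ≥ α → fail to reject H₀

reject H₀: no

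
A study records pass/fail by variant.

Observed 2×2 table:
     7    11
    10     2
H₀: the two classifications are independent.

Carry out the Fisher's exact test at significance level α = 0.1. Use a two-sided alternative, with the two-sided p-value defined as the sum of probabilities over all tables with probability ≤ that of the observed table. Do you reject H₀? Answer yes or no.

Margins: r₁=18, r₂=12, c₁=17, c₂=13, n=30
p_obs = C(18,7)·C(12,10)/C(30,17); sum pmf over tables with pmf ≤ p_obs
p-value (two-sided) = 0.02556
At α=0.1: p < α → reject H₀

reject H₀: yes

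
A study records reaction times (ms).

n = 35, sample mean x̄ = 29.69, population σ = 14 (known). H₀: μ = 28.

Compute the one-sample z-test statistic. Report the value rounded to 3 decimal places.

SE = σ/√n = 14/√35 = 2.3664
z = (x̄−μ₀)/SE = (29.69−28)/2.3664 = 0.7142

test statistic = 0.714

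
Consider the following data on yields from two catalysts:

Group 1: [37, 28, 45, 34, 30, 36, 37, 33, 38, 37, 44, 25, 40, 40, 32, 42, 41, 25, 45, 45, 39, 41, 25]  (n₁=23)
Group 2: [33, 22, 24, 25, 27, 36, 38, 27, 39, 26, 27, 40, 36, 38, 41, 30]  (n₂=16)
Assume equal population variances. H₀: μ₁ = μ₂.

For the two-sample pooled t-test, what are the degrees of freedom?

degrees of freedom = 37

df = n₁ + n₂ − 2 = 23 + 16 − 2 = 37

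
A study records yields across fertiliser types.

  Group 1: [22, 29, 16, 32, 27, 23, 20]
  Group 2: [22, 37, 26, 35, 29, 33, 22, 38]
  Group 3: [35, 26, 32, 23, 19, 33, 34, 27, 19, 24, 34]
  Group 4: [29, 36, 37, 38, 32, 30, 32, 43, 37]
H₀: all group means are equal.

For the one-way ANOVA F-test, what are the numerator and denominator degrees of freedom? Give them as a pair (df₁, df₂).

k = 4 groups, N = 35 total
df = (k−1, N−k) = (4−1, 35−4) = (3, 31)

degrees of freedom = [3, 31]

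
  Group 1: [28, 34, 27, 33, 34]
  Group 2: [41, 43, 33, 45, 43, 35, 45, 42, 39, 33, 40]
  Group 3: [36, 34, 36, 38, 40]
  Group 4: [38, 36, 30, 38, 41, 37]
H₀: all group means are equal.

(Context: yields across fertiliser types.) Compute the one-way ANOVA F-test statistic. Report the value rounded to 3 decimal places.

Group means [31.20, 39.91, 36.80, 36.67], grand mean 37.000
SSB = Σnᵢ(x̄ᵢ−x̄)² = 262.158; SSW = ΣΣ(x−x̄ᵢ)² = 331.842
MSB = 262.158/3 = 87.3859; MSW = 331.842/23 = 14.4279
F = MSB/MSW = 6.0567
df = (3, 23)

test statistic = 6.057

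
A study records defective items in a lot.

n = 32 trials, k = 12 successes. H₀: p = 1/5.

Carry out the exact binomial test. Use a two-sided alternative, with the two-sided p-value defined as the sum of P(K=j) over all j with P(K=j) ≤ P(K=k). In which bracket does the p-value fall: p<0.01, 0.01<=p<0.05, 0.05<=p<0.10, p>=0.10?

p-value bracket: 0.01<=p<0.05

Exact binomial: n=32, k=12, p₀=1/5=0.2000
P(X=j) = C(n,j)·p₀^j·(1−p₀)^(n−j); p = Σ P(X=j) over j with P(X=j) ≤ P(X=12)
p-value (two-sided) = 0.02385
→ bracket: 0.01<=p<0.05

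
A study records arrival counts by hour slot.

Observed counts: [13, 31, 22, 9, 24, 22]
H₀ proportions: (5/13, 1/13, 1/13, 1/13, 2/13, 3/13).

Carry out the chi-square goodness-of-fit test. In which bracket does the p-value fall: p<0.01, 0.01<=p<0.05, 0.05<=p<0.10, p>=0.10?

n = 121; E_i = n·p_i = [46.54, 9.31, 9.31, 9.31, 18.62, 27.92]
χ² = (13−46.54)²/46.54 + (31−9.31)²/9.31 + (22−9.31)²/9.31 + (9−9.31)²/9.31 + (24−18.62)²/18.62 + (22−27.92)²/27.92 = 94.8573
df = 5
p-value (upper-tail) = 0.00000
→ bracket: p<0.01

p-value bracket: p<0.01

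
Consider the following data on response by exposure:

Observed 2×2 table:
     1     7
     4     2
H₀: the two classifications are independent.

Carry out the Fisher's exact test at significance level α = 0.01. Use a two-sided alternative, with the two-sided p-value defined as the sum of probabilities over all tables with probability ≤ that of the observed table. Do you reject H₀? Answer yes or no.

reject H₀: no

Margins: r₁=8, r₂=6, c₁=5, c₂=9, n=14
p_obs = C(8,1)·C(6,4)/C(14,5); sum pmf over tables with pmf ≤ p_obs
p-value (two-sided) = 0.09091
At α=0.01: p ≥ α → fail to reject H₀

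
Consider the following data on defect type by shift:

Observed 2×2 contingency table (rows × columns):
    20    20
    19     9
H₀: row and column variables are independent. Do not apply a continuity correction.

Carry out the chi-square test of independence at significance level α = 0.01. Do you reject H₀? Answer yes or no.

reject H₀: no

Row totals [40, 28], col totals [39, 29], n=68
χ² = (20−22.94)²/22.94 + (20−17.06)²/17.06 + (19−16.06)²/16.06 + (9−11.94)²/11.94 = 2.1473
df = 1
p-value (upper-tail) = 0.14282
At α=0.01: p ≥ α → fail to reject H₀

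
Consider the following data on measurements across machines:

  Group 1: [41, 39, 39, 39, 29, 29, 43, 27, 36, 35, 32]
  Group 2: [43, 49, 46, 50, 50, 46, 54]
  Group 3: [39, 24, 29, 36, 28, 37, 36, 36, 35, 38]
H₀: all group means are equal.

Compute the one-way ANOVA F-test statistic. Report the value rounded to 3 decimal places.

Group means [35.36, 48.29, 33.80], grand mean 38.036
SSB = Σnᵢ(x̄ᵢ−x̄)² = 993.390; SSW = ΣΣ(x−x̄ᵢ)² = 593.574
MSB = 993.390/2 = 496.6951; MSW = 593.574/25 = 23.7430
F = MSB/MSW = 20.9197
df = (2, 25)

test statistic = 20.920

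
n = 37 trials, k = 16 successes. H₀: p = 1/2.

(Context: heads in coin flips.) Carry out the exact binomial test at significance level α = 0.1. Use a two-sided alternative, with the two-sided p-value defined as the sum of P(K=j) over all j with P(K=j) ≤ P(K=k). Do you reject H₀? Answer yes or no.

reject H₀: no

Exact binomial: n=37, k=16, p₀=1/2=0.5000
P(X=j) = C(n,j)·p₀^j·(1−p₀)^(n−j); p = Σ P(X=j) over j with P(X=j) ≤ P(X=16)
p-value (two-sided) = 0.51138
At α=0.1: p ≥ α → fail to reject H₀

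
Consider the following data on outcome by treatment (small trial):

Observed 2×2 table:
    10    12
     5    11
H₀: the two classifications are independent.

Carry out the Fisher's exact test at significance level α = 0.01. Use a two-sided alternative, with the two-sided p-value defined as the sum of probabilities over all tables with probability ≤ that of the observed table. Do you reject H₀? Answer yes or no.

reject H₀: no

Margins: r₁=22, r₂=16, c₁=15, c₂=23, n=38
p_obs = C(22,10)·C(16,5)/C(38,15); sum pmf over tables with pmf ≤ p_obs
p-value (two-sided) = 0.50608
At α=0.01: p ≥ α → fail to reject H₀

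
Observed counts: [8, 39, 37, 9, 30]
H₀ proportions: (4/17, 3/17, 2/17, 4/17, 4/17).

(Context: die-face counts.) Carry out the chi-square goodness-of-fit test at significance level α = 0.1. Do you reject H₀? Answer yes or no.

n = 123; E_i = n·p_i = [28.94, 21.71, 14.47, 28.94, 28.94]
χ² = (8−28.94)²/28.94 + (39−21.71)²/21.71 + (37−14.47)²/14.47 + (9−28.94)²/28.94 + (30−28.94)²/28.94 = 77.7866
df = 4
p-value (upper-tail) = 0.00000
At α=0.1: p < α → reject H₀

reject H₀: yes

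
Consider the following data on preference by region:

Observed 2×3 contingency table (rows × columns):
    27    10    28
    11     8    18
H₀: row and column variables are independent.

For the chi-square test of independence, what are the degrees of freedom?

degrees of freedom = 2

df = (r−1)(c−1) = (2−1)·(3−1) = 2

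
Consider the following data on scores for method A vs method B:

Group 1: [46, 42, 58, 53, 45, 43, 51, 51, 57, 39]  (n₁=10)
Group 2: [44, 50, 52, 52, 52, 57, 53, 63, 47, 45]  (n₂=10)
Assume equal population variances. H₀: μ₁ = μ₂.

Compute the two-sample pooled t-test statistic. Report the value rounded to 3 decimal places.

x̄₁=48.500, s₁=6.468, n₁=10
x̄₂=51.500, s₂=5.642, n₂=10
s_p² = [9·6.468² + 9·5.642²]/18 = 36.8333
SE = √(s_p²·(1/10+1/10)) = 2.7142
t = (48.500−51.500)/2.7142 = -1.1053
df = 18

test statistic = -1.105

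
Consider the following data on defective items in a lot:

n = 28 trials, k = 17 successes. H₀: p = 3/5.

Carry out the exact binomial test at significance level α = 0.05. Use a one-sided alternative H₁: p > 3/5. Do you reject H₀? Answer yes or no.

reject H₀: no

Exact binomial: n=28, k=17, p₀=3/5=0.6000
P(X≥17) from Σ C(n,i)·p₀^i·(1−p₀)^(n−i)
p-value (one-sided, H₁ greater) = 0.55102
At α=0.05: p ≥ α → fail to reject H₀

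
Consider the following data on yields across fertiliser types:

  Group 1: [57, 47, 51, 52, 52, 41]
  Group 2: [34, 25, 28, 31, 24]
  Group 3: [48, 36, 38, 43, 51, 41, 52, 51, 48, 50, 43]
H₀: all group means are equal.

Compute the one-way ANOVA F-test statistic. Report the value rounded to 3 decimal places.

Group means [50.00, 28.40, 45.55], grand mean 42.864
SSB = Σnᵢ(x̄ᵢ−x̄)² = 1430.664; SSW = ΣΣ(x−x̄ᵢ)² = 531.927
MSB = 1430.664/2 = 715.3318; MSW = 531.927/19 = 27.9962
F = MSB/MSW = 25.5511
df = (2, 19)

test statistic = 25.551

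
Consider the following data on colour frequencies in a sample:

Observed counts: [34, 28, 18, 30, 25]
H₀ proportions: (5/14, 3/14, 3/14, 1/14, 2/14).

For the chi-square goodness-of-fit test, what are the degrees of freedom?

df = k − 1 = 5 − 1 = 4

degrees of freedom = 4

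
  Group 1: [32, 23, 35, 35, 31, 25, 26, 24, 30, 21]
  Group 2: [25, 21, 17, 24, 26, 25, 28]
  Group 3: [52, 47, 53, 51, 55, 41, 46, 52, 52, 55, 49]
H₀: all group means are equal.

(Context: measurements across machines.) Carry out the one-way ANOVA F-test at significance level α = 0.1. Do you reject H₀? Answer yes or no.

Group means [28.20, 23.71, 50.27], grand mean 35.750
SSB = Σnᵢ(x̄ᵢ−x̄)² = 3904.040; SSW = ΣΣ(x−x̄ᵢ)² = 487.210
MSB = 3904.040/2 = 1952.0198; MSW = 487.210/25 = 19.4884
F = MSB/MSW = 100.1631
df = (2, 25)
p-value (upper-tail) = 0.00000
At α=0.1: p < α → reject H₀

reject H₀: yes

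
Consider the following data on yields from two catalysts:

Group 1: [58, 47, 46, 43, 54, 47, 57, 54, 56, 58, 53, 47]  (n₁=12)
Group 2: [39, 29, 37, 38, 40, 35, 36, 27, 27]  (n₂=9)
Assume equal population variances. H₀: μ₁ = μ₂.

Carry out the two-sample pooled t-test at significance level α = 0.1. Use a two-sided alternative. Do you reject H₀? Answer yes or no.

x̄₁=51.667, s₁=5.331, n₁=12
x̄₂=34.222, s₂=5.167, n₂=9
s_p² = [11·5.331² + 8·5.167²]/19 = 27.6959
SE = √(s_p²·(1/12+1/9)) = 2.3206
t = (51.667−34.222)/2.3206 = 7.5171
df = 19
p-value (two-sided) = 0.00000
At α=0.1: p < α → reject H₀

reject H₀: yes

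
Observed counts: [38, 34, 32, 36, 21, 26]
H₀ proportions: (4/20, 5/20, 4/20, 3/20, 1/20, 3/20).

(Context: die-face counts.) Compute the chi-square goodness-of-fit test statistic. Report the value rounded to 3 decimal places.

test statistic = 21.185

n = 187; E_i = n·p_i = [37.40, 46.75, 37.40, 28.05, 9.35, 28.05]
χ² = (38−37.40)²/37.40 + (34−46.75)²/46.75 + (32−37.40)²/37.40 + (36−28.05)²/28.05 + (21−9.35)²/9.35 + (26−28.05)²/28.05 = 21.1854
df = 5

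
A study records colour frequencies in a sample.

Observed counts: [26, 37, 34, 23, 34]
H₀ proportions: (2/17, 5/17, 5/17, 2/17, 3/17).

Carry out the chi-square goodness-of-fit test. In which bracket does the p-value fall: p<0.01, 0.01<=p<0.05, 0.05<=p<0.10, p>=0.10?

p-value bracket: 0.01<=p<0.05

n = 154; E_i = n·p_i = [18.12, 45.29, 45.29, 18.12, 27.18]
χ² = (26−18.12)²/18.12 + (37−45.29)²/45.29 + (34−45.29)²/45.29 + (23−18.12)²/18.12 + (34−27.18)²/27.18 = 10.7933
df = 4
p-value (upper-tail) = 0.02899
→ bracket: 0.01<=p<0.05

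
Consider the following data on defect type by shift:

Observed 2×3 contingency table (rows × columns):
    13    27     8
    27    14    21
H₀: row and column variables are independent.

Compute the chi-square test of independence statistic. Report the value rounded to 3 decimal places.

Row totals [48, 62], col totals [40, 41, 29], n=110
χ² = (13−17.45)²/17.45 + (27−17.89)²/17.89 + (8−12.65)²/12.65 + (27−22.55)²/22.55 + (14−23.11)²/23.11 + (21−16.35)²/16.35 = 13.2829
df = 2

test statistic = 13.283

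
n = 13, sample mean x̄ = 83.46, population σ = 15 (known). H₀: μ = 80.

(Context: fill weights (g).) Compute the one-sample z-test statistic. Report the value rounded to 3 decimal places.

test statistic = 0.832

SE = σ/√n = 15/√13 = 4.1603
z = (x̄−μ₀)/SE = (83.46−80)/4.1603 = 0.8317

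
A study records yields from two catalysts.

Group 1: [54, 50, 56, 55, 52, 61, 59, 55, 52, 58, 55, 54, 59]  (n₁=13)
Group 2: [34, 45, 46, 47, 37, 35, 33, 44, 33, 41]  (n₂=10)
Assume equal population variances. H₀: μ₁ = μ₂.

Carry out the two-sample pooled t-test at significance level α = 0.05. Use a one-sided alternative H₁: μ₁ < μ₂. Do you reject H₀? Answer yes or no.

x̄₁=55.385, s₁=3.176, n₁=13
x̄₂=39.500, s₂=5.701, n₂=10
s_p² = [12·3.176² + 9·5.701²]/21 = 19.6941
SE = √(s_p²·(1/13+1/10)) = 1.8666
t = (55.385−39.500)/1.8666 = 8.5097
df = 21
p-value (one-sided, H₁ less) = 1.00000
At α=0.05: p ≥ α → fail to reject H₀

reject H₀: no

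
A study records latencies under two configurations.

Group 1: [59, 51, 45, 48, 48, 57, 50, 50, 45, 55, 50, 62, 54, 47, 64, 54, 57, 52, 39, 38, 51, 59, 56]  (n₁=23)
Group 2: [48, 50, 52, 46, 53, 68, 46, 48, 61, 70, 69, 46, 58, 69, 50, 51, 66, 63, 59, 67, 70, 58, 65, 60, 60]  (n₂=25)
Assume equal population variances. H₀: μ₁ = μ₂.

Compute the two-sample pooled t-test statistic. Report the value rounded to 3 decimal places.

test statistic = -2.866

x̄₁=51.783, s₁=6.599, n₁=23
x̄₂=58.120, s₂=8.506, n₂=25
s_p² = [22·6.599² + 24·8.506²]/46 = 58.5772
SE = √(s_p²·(1/23+1/25)) = 2.2113
t = (51.783−58.120)/2.2113 = -2.8659
df = 46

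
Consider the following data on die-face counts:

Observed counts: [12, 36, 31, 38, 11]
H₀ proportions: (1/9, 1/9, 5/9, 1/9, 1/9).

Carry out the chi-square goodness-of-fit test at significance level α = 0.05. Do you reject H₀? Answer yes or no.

reject H₀: yes

n = 128; E_i = n·p_i = [14.22, 14.22, 71.11, 14.22, 14.22]
χ² = (12−14.22)²/14.22 + (36−14.22)²/14.22 + (31−71.11)²/71.11 + (38−14.22)²/14.22 + (11−14.22)²/14.22 = 96.8031
df = 4
p-value (upper-tail) = 0.00000
At α=0.05: p < α → reject H₀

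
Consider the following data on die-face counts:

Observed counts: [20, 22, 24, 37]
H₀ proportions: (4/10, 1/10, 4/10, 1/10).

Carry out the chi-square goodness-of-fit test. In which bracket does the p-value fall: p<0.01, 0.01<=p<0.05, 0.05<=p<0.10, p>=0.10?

n = 103; E_i = n·p_i = [41.20, 10.30, 41.20, 10.30]
χ² = (20−41.20)²/41.20 + (22−10.30)²/10.30 + (24−41.20)²/41.20 + (37−10.30)²/10.30 = 100.5922
df = 3
p-value (upper-tail) = 0.00000
→ bracket: p<0.01

p-value bracket: p<0.01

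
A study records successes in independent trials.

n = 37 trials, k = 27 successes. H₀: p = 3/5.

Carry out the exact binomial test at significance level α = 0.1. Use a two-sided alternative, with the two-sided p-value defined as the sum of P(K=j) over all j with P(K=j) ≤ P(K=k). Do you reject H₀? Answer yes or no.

Exact binomial: n=37, k=27, p₀=3/5=0.6000
P(X=j) = C(n,j)·p₀^j·(1−p₀)^(n−j); p = Σ P(X=j) over j with P(X=j) ≤ P(X=27)
p-value (two-sided) = 0.13082
At α=0.1: p ≥ α → fail to reject H₀

reject H₀: no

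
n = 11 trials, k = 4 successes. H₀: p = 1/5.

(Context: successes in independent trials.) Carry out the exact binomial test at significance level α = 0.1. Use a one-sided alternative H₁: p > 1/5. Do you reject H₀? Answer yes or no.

reject H₀: no

Exact binomial: n=11, k=4, p₀=1/5=0.2000
P(X≥4) from Σ C(n,i)·p₀^i·(1−p₀)^(n−i)
p-value (one-sided, H₁ greater) = 0.16114
At α=0.1: p ≥ α → fail to reject H₀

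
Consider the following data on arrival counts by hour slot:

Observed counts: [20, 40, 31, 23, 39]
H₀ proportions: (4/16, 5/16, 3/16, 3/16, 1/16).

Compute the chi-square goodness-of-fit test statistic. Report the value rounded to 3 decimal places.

n = 153; E_i = n·p_i = [38.25, 47.81, 28.69, 28.69, 9.56]
χ² = (20−38.25)²/38.25 + (40−47.81)²/47.81 + (31−28.69)²/28.69 + (23−28.69)²/28.69 + (39−9.56)²/9.56 = 101.9194
df = 4

test statistic = 101.919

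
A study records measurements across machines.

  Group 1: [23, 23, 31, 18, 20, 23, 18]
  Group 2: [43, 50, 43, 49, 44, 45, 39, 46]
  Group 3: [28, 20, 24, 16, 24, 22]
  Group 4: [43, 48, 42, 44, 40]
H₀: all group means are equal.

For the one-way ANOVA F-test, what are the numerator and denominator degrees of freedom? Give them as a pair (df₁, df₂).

degrees of freedom = [3, 22]

k = 4 groups, N = 26 total
df = (k−1, N−k) = (4−1, 26−4) = (3, 22)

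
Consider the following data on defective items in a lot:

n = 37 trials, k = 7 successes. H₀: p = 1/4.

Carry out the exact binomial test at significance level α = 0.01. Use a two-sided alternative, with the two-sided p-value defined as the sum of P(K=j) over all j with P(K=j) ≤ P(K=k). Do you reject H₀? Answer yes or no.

reject H₀: no

Exact binomial: n=37, k=7, p₀=1/4=0.2500
P(X=j) = C(n,j)·p₀^j·(1−p₀)^(n−j); p = Σ P(X=j) over j with P(X=j) ≤ P(X=7)
p-value (two-sided) = 0.45339
At α=0.01: p ≥ α → fail to reject H₀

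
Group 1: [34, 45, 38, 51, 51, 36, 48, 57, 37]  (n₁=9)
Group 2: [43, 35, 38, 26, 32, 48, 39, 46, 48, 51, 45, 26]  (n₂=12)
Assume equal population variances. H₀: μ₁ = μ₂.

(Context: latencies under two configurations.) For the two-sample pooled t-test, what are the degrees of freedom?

df = n₁ + n₂ − 2 = 9 + 12 − 2 = 19

degrees of freedom = 19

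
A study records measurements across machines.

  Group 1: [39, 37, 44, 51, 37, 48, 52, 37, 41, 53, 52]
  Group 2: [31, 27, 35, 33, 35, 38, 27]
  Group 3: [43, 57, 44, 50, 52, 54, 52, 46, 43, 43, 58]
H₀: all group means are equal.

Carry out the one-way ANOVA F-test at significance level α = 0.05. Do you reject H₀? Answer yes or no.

Group means [44.64, 32.29, 49.27], grand mean 43.414
SSB = Σnᵢ(x̄ᵢ−x̄)² = 1260.879; SSW = ΣΣ(x−x̄ᵢ)² = 886.156
MSB = 1260.879/2 = 630.4393; MSW = 886.156/26 = 34.0829
F = MSB/MSW = 18.4972
df = (2, 26)
p-value (upper-tail) = 0.00001
At α=0.05: p < α → reject H₀

reject H₀: yes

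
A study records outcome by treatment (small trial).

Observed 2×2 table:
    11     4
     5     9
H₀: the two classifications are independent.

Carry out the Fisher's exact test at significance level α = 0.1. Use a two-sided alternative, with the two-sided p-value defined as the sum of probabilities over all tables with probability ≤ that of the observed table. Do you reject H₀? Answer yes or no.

reject H₀: yes

Margins: r₁=15, r₂=14, c₁=16, c₂=13, n=29
p_obs = C(15,11)·C(14,5)/C(29,16); sum pmf over tables with pmf ≤ p_obs
p-value (two-sided) = 0.06560
At α=0.1: p < α → reject H₀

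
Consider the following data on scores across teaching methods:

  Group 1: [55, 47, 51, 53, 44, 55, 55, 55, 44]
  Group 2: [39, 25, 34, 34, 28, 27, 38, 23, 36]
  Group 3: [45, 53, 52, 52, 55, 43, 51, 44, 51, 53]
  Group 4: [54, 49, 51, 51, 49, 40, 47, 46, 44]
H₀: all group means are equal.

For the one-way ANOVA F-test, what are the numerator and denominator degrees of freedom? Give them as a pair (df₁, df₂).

degrees of freedom = [3, 33]

k = 4 groups, N = 37 total
df = (k−1, N−k) = (4−1, 37−4) = (3, 33)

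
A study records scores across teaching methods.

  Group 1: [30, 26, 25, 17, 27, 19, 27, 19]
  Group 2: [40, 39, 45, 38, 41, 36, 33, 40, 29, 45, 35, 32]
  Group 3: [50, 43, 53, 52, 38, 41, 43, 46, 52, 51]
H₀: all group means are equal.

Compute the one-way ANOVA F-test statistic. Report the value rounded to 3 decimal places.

test statistic = 46.876

Group means [23.75, 37.75, 46.90], grand mean 37.067
SSB = Σnᵢ(x̄ᵢ−x̄)² = 2391.217; SSW = ΣΣ(x−x̄ᵢ)² = 688.650
MSB = 2391.217/2 = 1195.6083; MSW = 688.650/27 = 25.5056
F = MSB/MSW = 46.8764
df = (2, 27)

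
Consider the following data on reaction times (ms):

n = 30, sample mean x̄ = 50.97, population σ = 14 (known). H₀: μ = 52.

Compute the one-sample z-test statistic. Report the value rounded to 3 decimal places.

SE = σ/√n = 14/√30 = 2.5560
z = (x̄−μ₀)/SE = (50.97−52)/2.5560 = -0.4030

test statistic = -0.403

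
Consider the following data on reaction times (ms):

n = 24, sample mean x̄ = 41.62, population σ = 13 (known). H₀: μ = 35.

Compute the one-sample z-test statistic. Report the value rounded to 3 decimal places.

test statistic = 2.495

SE = σ/√n = 13/√24 = 2.6536
z = (x̄−μ₀)/SE = (41.62−35)/2.6536 = 2.4947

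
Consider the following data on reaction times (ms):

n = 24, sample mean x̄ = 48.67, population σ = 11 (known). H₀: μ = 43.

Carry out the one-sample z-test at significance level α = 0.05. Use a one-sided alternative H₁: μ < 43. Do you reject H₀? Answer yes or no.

reject H₀: no

SE = σ/√n = 11/√24 = 2.2454
z = (x̄−μ₀)/SE = (48.67−43)/2.2454 = 2.5252
p-value (one-sided, H₁ less) = 0.99422
At α=0.05: p ≥ α → fail to reject H₀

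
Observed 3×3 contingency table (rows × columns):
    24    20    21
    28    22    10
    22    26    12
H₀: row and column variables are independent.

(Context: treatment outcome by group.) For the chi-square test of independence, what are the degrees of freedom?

df = (r−1)(c−1) = (3−1)·(3−1) = 4

degrees of freedom = 4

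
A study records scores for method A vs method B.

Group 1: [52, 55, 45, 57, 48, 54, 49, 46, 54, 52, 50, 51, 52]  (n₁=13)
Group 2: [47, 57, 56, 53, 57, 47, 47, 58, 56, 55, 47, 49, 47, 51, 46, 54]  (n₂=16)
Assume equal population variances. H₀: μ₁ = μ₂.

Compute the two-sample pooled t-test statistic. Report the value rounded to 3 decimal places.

test statistic = -0.350

x̄₁=51.154, s₁=3.508, n₁=13
x̄₂=51.688, s₂=4.483, n₂=16
s_p² = [12·3.508² + 15·4.483²]/27 = 16.6344
SE = √(s_p²·(1/13+1/16)) = 1.5229
t = (51.154−51.688)/1.5229 = -0.3504
df = 27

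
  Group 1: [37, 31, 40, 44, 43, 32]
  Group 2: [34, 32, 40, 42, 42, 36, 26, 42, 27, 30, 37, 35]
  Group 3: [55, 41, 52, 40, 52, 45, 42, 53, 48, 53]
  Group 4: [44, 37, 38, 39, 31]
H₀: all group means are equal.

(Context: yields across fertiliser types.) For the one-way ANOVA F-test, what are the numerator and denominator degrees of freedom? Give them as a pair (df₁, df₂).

degrees of freedom = [3, 29]

k = 4 groups, N = 33 total
df = (k−1, N−k) = (4−1, 33−4) = (3, 29)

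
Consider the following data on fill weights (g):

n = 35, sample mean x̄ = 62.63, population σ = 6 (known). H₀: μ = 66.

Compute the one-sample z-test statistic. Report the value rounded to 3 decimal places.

SE = σ/√n = 6/√35 = 1.0142
z = (x̄−μ₀)/SE = (62.63−66)/1.0142 = -3.3229

test statistic = -3.323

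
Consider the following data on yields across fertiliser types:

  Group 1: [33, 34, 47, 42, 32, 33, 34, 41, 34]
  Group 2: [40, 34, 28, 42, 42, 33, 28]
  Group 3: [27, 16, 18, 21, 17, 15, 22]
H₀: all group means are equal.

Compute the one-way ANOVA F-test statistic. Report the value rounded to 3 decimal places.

test statistic = 24.406

Group means [36.67, 35.29, 19.43], grand mean 31.000
SSB = Σnᵢ(x̄ᵢ−x̄)² = 1354.857; SSW = ΣΣ(x−x̄ᵢ)² = 555.143
MSB = 1354.857/2 = 677.4286; MSW = 555.143/20 = 27.7571
F = MSB/MSW = 24.4056
df = (2, 20)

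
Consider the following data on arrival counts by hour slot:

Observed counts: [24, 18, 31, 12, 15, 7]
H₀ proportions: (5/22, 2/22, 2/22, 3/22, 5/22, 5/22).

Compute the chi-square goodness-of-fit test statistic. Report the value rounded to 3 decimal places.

n = 107; E_i = n·p_i = [24.32, 9.73, 9.73, 14.59, 24.32, 24.32]
χ² = (24−24.32)²/24.32 + (18−9.73)²/9.73 + (31−9.73)²/9.73 + (12−14.59)²/14.59 + (15−24.32)²/24.32 + (7−24.32)²/24.32 = 69.9252
df = 5

test statistic = 69.925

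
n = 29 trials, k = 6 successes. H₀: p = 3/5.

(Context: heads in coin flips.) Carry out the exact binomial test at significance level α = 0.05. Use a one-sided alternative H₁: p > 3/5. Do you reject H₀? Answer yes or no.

Exact binomial: n=29, k=6, p₀=3/5=0.6000
P(X≥6) from Σ C(n,i)·p₀^i·(1−p₀)^(n−i)
p-value (one-sided, H₁ greater) = 1.00000
At α=0.05: p ≥ α → fail to reject H₀

reject H₀: no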